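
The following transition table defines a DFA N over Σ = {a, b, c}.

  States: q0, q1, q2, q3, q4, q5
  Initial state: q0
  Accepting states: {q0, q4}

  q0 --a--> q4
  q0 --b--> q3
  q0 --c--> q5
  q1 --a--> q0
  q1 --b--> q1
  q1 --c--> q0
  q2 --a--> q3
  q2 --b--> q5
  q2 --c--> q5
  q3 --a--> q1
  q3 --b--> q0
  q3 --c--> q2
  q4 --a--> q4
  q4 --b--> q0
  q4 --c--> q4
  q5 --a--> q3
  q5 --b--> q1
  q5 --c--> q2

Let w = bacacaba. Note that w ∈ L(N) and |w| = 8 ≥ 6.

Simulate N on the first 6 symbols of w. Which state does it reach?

State sequence: q0 -b-> q3 -a-> q1 -c-> q0 -a-> q4 -c-> q4 -a-> q4

After reading 6 characters, N is in state q4.

q4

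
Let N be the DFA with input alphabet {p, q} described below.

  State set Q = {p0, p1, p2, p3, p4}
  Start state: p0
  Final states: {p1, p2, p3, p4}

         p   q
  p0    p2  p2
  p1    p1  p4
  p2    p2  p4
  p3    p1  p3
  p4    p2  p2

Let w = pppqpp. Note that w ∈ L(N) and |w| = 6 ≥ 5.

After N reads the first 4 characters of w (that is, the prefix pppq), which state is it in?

p4

Run of N on the first 4 characters of w = p p p q:
  step 0: p0  (start)
  step 1: p2  (read p: p0→p2)
  step 2: p2  (read p: p2→p2)
  step 3: p2  (read p: p2→p2)
  step 4: p4  (read q: p2→p4)

After reading 4 characters, N is in state p4.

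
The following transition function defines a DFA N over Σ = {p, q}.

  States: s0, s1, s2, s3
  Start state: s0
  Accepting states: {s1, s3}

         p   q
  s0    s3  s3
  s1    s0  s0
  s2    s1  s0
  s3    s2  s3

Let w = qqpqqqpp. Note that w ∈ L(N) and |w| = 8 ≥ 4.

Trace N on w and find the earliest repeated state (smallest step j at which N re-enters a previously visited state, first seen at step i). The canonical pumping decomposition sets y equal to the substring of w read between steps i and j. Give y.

q

Run of N on w = q q p q q q p p:
  step 0: s0  (start)
  step 1: s3  (read q: s0→s3)
  step 2: s3  (read q: s3→s3)   ← first repeat (s3 seen earlier)
  step 3: s2  (read p: s3→s2)
  step 4: s0  (read q: s2→s0)
  step 5: s3  (read q: s0→s3)
  step 6: s3  (read q: s3→s3)
  step 7: s2  (read p: s3→s2)
  step 8: s1  (read p: s2→s1)

So i = 1, j = 2, giving x = w[0:1] = q, y = w[1:2] = q, z = w[2:8] = pqqqpp.
Check: |xy| = 2 ≤ 4 and |y| = 1 ≥ 1. Reading y takes N from s3 back to s3, so every xyⁱz is accepted.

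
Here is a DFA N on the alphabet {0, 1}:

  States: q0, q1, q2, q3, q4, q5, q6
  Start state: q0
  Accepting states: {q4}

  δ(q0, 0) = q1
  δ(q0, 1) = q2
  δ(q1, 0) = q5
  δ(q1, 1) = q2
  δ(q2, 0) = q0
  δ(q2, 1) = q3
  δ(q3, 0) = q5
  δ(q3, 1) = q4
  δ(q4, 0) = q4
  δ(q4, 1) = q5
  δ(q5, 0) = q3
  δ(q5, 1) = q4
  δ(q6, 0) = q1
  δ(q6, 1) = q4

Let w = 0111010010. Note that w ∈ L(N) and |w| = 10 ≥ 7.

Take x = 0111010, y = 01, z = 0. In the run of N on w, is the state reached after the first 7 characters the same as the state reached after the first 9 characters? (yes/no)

no

Run of N on the first 9 characters of w = 0 1 1 1 0 1 0 0 1:
  step 0: q0  (start)
  step 1: q1  (read 0: q0→q1)
  step 2: q2  (read 1: q1→q2)
  step 3: q3  (read 1: q2→q3)
  step 4: q4  (read 1: q3→q4)
  step 5: q4  (read 0: q4→q4)
  step 6: q5  (read 1: q4→q5)
  step 7: q3  (read 0: q5→q3)
  step 8: q5  (read 0: q3→q5)
  step 9: q4  (read 1: q5→q4)

After x (step 7): q3. After xy (step 9): q4.
They differ (q3 ≠ q4), so y is not a cycle from the state after x; this split is not the one the pumping-lemma construction produces, and pumping y need not keep the string in L(N).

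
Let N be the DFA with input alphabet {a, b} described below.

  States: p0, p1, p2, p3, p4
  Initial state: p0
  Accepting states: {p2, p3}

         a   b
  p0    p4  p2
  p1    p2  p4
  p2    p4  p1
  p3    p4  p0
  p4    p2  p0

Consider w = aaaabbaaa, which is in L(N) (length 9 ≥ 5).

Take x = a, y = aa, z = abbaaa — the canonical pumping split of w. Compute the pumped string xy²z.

xy^2z = a·aa·aa·abbaaa = aaaaaabbaaa.
Reading y = aa takes N from p4 back to p4, so after x·y·y the machine is still in p4, and z then leads to the accepting state p2. Hence aaaaaabbaaa ∈ L(N).

aaaaaabbaaa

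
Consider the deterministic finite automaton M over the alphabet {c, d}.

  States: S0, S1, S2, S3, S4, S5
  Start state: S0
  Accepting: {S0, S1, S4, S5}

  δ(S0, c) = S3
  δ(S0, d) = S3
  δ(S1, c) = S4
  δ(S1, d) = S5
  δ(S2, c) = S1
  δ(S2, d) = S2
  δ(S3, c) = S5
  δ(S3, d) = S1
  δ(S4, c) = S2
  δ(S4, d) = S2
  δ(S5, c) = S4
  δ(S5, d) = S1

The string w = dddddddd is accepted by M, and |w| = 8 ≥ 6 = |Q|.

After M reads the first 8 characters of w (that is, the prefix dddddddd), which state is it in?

S1

State sequence: S0 -d-> S3 -d-> S1 -d-> S5 -d-> S1 -d-> S5 -d-> S1 -d-> S5 -d-> S1

After reading 8 characters, M is in state S1.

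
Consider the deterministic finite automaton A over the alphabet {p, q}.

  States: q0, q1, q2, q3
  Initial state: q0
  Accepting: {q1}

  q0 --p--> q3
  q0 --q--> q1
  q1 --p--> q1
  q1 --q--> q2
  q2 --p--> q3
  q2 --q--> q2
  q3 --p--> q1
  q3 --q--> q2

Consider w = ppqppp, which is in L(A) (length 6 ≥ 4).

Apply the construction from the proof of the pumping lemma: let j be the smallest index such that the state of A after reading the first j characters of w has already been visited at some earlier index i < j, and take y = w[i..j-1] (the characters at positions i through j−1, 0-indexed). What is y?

pqp

Run of A on w = p p q p p p:
  step 0: q0  (start)
  step 1: q3  (read p: q0→q3)
  step 2: q1  (read p: q3→q1)
  step 3: q2  (read q: q1→q2)
  step 4: q3  (read p: q2→q3)   ← first repeat (q3 seen earlier)
  step 5: q1  (read p: q3→q1)
  step 6: q1  (read p: q1→q1)

So i = 1, j = 4, giving x = w[0:1] = p, y = w[1:4] = pqp, z = w[4:6] = pp.
Check: |xy| = 4 ≤ 4 and |y| = 3 ≥ 1. Reading y takes A from q3 back to q3, so every xyⁱz is accepted.
The DFA has 4 states, so the proof of the pumping lemma guarantees a repeated state among the first 4+1 visited; the segment between the two visits is the pumpable y.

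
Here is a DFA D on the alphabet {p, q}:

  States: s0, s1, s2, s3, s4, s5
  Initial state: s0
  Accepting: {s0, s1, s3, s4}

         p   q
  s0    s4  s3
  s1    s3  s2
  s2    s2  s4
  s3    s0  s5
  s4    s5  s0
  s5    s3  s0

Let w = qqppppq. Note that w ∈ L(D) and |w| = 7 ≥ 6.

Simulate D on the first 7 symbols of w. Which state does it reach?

Run of D on the first 7 characters of w = q q p p p p q:
  step 0: s0  (start)
  step 1: s3  (read q: s0→s3)
  step 2: s5  (read q: s3→s5)
  step 3: s3  (read p: s5→s3)
  step 4: s0  (read p: s3→s0)
  step 5: s4  (read p: s0→s4)
  step 6: s5  (read p: s4→s5)
  step 7: s0  (read q: s5→s0)

After reading 7 characters, D is in state s0.

s0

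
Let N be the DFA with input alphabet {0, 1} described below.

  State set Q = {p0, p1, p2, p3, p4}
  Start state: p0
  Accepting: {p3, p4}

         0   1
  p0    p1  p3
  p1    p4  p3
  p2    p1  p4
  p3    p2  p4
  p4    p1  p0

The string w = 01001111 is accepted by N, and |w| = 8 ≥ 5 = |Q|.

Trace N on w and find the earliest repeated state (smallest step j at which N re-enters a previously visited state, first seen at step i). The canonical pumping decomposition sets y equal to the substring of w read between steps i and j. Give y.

State sequence: p0 -0-> p1 -1-> p3 -0-> p2 -0-> p1 -1-> p3 -1-> p4 -1-> p0 -1-> p3
First repeat at step 4: p1 was already visited.

So i = 1, j = 4, giving x = w[0:1] = 0, y = w[1:4] = 100, z = w[4:8] = 1111.
Check: |xy| = 4 ≤ 5 and |y| = 3 ≥ 1. Reading y takes N from p1 back to p1, so every xyⁱz is accepted.
The DFA has 5 states, so the proof of the pumping lemma guarantees a repeated state among the first 5+1 visited; the segment between the two visits is the pumpable y.

100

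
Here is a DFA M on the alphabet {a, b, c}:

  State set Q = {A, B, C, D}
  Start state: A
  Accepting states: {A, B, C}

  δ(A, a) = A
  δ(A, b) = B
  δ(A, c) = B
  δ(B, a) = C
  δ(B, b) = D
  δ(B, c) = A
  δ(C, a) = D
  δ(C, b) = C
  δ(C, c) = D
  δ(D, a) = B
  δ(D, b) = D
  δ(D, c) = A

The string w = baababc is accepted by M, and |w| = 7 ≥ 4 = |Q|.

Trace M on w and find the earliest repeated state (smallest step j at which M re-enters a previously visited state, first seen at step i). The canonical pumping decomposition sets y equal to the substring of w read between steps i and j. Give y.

State sequence: A -b-> B -a-> C -a-> D -b-> D -a-> B -b-> D -c-> A
First repeat at step 4: D was already visited.

So i = 3, j = 4, giving x = w[0:3] = baa, y = w[3:4] = b, z = w[4:7] = abc.
Check: |xy| = 4 ≤ 4 and |y| = 1 ≥ 1. Reading y takes M from D back to D, so every xyⁱz is accepted.
With |Q| = 4, pigeonhole forces a state repeat no later than step 4; the substring read between the first and second visits to that state can be pumped.

b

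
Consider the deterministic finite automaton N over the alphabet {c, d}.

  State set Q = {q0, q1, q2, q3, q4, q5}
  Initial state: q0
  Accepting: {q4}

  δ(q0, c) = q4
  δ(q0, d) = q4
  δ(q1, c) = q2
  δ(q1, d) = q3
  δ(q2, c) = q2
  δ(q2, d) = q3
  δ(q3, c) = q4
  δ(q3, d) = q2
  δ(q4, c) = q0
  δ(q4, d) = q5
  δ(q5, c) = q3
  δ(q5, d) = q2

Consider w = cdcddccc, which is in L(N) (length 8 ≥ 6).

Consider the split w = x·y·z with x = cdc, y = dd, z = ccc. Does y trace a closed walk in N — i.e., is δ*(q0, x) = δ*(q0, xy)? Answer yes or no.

Run of N on the first 5 characters of w = c d c d d:
  step 0: q0  (start)
  step 1: q4  (read c: q0→q4)
  step 2: q5  (read d: q4→q5)
  step 3: q3  (read c: q5→q3)
  step 4: q2  (read d: q3→q2)
  step 5: q3  (read d: q2→q3)

After x (step 3): q3. After xy (step 5): q3.
They match, so y = dd drives N around a cycle from q3 back to itself; pumping y any number of times keeps N in q3 before reading z, and xyⁱz ∈ L(N) for every i ≥ 0.

yes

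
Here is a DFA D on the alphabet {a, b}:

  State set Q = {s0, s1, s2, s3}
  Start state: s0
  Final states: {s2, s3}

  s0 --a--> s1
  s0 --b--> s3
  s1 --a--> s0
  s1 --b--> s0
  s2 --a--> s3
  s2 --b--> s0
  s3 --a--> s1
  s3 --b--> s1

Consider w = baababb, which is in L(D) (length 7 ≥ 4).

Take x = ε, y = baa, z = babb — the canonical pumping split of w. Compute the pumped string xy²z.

xy^2z = ε·baa·baa·babb = baabaababb.
Reading y = baa takes D from s0 back to s0, so after x·y·y the machine is still in s0, and z then leads to the accepting state s3. Hence baabaababb ∈ L(D).

baabaababb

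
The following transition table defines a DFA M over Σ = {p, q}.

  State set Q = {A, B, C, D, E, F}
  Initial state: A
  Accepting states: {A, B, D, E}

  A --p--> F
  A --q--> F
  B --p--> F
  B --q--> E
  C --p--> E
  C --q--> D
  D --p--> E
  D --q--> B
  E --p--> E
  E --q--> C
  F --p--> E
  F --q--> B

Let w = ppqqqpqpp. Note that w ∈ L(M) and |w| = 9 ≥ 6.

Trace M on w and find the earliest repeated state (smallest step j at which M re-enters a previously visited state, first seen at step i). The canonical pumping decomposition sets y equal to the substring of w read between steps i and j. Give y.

pqqqp

State sequence: A -p-> F -p-> E -q-> C -q-> D -q-> B -p-> F -q-> B -p-> F -p-> E
First repeat at step 6: F was already visited.

So i = 1, j = 6, giving x = w[0:1] = p, y = w[1:6] = pqqqp, z = w[6:9] = qpp.
Check: |xy| = 6 ≤ 6 and |y| = 5 ≥ 1. Reading y takes M from F back to F, so every xyⁱz is accepted.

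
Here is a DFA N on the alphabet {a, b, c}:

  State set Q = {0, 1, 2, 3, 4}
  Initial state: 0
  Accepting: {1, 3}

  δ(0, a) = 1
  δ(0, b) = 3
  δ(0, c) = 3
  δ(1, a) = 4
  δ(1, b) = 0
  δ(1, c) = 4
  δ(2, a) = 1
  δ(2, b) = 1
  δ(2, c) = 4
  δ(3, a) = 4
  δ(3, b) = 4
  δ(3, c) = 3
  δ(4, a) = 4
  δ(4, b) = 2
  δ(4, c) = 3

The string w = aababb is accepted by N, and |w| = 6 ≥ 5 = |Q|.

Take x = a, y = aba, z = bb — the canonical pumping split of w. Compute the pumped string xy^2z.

xy^2z = a·aba·aba·bb = aabaababb.
Reading y = aba takes N from 1 back to 1, so after x·y·y the machine is still in 1, and z then leads to the accepting state 3. Hence aabaababb ∈ L(N).

aabaababb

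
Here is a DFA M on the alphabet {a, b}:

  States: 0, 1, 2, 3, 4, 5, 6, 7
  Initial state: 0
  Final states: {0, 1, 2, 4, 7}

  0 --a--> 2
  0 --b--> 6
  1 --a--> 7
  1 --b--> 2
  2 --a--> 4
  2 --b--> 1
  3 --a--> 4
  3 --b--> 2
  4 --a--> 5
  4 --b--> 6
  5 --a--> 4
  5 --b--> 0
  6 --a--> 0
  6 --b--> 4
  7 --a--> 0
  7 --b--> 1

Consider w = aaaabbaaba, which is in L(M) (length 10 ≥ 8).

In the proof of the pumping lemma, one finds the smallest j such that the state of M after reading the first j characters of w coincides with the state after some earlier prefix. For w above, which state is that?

4

Run of M on w = a a a a b b a a b a:
  step 0: 0  (start)
  step 1: 2  (read a: 0→2)
  step 2: 4  (read a: 2→4)
  step 3: 5  (read a: 4→5)
  step 4: 4  (read a: 5→4)   ← first repeat (4 seen earlier)
  step 5: 6  (read b: 4→6)
  step 6: 4  (read b: 6→4)
  step 7: 5  (read a: 4→5)
  step 8: 4  (read a: 5→4)
  step 9: 6  (read b: 4→6)
  step 10: 0  (read a: 6→0)

The earliest repeat is at step j = 4: M is in 4, which it already visited at step i = 2.
The DFA has 8 states, so the proof of the pumping lemma guarantees a repeated state among the first 8+1 visited; the segment between the two visits is the pumpable y.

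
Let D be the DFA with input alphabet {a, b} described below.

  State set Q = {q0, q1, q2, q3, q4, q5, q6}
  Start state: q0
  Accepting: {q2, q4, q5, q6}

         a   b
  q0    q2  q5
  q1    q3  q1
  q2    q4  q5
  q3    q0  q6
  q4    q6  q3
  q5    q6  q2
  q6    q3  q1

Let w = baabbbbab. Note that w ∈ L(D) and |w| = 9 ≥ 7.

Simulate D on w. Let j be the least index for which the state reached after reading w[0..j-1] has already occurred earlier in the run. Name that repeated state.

q6

Run of D on w = b a a b b b b a b:
  step 0: q0  (start)
  step 1: q5  (read b: q0→q5)
  step 2: q6  (read a: q5→q6)
  step 3: q3  (read a: q6→q3)
  step 4: q6  (read b: q3→q6)   ← first repeat (q6 seen earlier)
  step 5: q1  (read b: q6→q1)
  step 6: q1  (read b: q1→q1)
  step 7: q1  (read b: q1→q1)
  step 8: q3  (read a: q1→q3)
  step 9: q6  (read b: q3→q6)

The earliest repeat is at step j = 4: D is in q6, which it already visited at step i = 2.
With |Q| = 7, pigeonhole forces a state repeat no later than step 7; the substring read between the first and second visits to that state can be pumped.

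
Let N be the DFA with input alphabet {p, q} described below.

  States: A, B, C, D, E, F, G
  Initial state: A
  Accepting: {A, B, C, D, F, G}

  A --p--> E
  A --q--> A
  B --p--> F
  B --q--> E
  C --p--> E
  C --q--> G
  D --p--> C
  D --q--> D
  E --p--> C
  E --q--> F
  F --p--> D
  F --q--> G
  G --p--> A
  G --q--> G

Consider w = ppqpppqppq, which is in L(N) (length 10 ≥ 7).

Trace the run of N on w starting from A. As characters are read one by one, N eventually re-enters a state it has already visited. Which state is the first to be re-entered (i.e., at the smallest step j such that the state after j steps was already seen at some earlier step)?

A

Run of N on w = p p q p p p q p p q:
  step 0: A  (start)
  step 1: E  (read p: A→E)
  step 2: C  (read p: E→C)
  step 3: G  (read q: C→G)
  step 4: A  (read p: G→A)   ← first repeat (A seen earlier)
  step 5: E  (read p: A→E)
  step 6: C  (read p: E→C)
  step 7: G  (read q: C→G)
  step 8: A  (read p: G→A)
  step 9: E  (read p: A→E)
  step 10: F  (read q: E→F)

The earliest repeat is at step j = 4: N is in A, which it already visited at step i = 0.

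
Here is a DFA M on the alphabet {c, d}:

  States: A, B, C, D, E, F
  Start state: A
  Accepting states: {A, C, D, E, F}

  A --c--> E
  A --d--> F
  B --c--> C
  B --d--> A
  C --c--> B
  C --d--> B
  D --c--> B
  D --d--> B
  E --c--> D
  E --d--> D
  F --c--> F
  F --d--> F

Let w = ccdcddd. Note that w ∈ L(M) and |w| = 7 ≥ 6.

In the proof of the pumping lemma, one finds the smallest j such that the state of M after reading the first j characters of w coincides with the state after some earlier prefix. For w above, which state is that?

B

Run of M on w = c c d c d d d:
  step 0: A  (start)
  step 1: E  (read c: A→E)
  step 2: D  (read c: E→D)
  step 3: B  (read d: D→B)
  step 4: C  (read c: B→C)
  step 5: B  (read d: C→B)   ← first repeat (B seen earlier)
  step 6: A  (read d: B→A)
  step 7: F  (read d: A→F)

The earliest repeat is at step j = 5: M is in B, which it already visited at step i = 3.
With |Q| = 6, pigeonhole forces a state repeat no later than step 6; the substring read between the first and second visits to that state can be pumped.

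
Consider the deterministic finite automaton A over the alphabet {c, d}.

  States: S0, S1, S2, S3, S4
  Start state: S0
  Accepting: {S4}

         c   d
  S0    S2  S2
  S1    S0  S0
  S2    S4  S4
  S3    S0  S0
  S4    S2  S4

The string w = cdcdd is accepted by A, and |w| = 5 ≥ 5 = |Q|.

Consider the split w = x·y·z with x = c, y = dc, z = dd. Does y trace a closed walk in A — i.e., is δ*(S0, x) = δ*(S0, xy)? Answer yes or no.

yes

Run of A on the first 3 characters of w = c d c:
  step 0: S0  (start)
  step 1: S2  (read c: S0→S2)
  step 2: S4  (read d: S2→S4)
  step 3: S2  (read c: S4→S2)

After x (step 1): S2. After xy (step 3): S2.
They match, so y = dc drives A around a cycle from S2 back to itself; pumping y any number of times keeps A in S2 before reading z, and xyⁱz ∈ L(A) for every i ≥ 0.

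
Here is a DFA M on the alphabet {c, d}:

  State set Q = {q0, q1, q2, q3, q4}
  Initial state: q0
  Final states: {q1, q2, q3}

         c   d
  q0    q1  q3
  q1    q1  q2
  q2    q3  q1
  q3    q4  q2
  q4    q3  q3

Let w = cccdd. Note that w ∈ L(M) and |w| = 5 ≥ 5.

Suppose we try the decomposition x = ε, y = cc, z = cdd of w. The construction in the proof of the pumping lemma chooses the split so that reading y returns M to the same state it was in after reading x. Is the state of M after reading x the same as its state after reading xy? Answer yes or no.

no

Run of M on the first 2 characters of w = c c:
  step 0: q0  (start)
  step 1: q1  (read c: q0→q1)
  step 2: q1  (read c: q1→q1)

After x (step 0): q0. After xy (step 2): q1.
They differ (q0 ≠ q1), so y is not a cycle from the state after x; this split is not the one the pumping-lemma construction produces, and pumping y need not keep the string in L(M).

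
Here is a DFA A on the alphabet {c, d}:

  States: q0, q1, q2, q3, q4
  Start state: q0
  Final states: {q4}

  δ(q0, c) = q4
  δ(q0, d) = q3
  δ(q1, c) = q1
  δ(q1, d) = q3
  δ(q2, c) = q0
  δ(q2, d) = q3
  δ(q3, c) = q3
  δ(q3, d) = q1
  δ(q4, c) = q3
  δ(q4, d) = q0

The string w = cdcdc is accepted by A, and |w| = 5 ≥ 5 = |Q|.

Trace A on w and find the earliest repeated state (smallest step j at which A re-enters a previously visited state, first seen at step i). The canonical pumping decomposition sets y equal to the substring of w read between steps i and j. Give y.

cd

State sequence: q0 -c-> q4 -d-> q0 -c-> q4 -d-> q0 -c-> q4
First repeat at step 2: q0 was already visited.

So i = 0, j = 2, giving x = w[0:0] = ε, y = w[0:2] = cd, z = w[2:5] = cdc.
Check: |xy| = 2 ≤ 5 and |y| = 2 ≥ 1. Reading y takes A from q0 back to q0, so every xyⁱz is accepted.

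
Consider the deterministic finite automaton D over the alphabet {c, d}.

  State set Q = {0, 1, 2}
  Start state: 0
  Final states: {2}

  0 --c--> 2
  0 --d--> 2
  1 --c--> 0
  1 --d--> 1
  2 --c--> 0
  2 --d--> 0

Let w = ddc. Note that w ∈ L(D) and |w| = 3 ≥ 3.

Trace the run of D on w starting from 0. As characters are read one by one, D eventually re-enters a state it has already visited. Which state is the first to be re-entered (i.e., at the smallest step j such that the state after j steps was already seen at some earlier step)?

Run of D on w = d d c:
  step 0: 0  (start)
  step 1: 2  (read d: 0→2)
  step 2: 0  (read d: 2→0)   ← first repeat (0 seen earlier)
  step 3: 2  (read c: 0→2)

The earliest repeat is at step j = 2: D is in 0, which it already visited at step i = 0.
Since D has 3 states, any run of length ≥ 3 visits 3+1 states, so by pigeonhole some state repeats within the first 3 steps — that repeat gives the pumpable loop.

0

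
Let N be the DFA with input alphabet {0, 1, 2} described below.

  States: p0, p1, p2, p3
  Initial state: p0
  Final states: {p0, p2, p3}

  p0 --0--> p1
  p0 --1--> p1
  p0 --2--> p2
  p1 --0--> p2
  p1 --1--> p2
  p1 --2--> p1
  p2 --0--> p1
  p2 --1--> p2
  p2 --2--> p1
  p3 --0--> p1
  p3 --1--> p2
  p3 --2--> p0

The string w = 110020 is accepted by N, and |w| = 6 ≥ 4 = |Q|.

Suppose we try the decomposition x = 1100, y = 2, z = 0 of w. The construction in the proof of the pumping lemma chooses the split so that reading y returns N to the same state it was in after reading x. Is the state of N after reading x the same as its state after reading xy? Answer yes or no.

no

Run of N on the first 5 characters of w = 1 1 0 0 2:
  step 0: p0  (start)
  step 1: p1  (read 1: p0→p1)
  step 2: p2  (read 1: p1→p2)
  step 3: p1  (read 0: p2→p1)
  step 4: p2  (read 0: p1→p2)
  step 5: p1  (read 2: p2→p1)

After x (step 4): p2. After xy (step 5): p1.
They differ (p2 ≠ p1), so y is not a cycle from the state after x; this split is not the one the pumping-lemma construction produces, and pumping y need not keep the string in L(N).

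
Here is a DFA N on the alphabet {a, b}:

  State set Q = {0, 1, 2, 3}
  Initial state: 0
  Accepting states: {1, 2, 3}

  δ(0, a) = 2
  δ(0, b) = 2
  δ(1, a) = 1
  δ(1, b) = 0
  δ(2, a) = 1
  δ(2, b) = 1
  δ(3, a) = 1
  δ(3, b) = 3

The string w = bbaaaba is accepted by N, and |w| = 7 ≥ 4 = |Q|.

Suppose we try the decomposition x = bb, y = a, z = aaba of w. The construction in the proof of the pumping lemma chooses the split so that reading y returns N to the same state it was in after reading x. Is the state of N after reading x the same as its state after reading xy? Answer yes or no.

yes

Run of N on the first 3 characters of w = b b a:
  step 0: 0  (start)
  step 1: 2  (read b: 0→2)
  step 2: 1  (read b: 2→1)
  step 3: 1  (read a: 1→1)

After x (step 2): 1. After xy (step 3): 1.
They match, so y = a drives N around a cycle from 1 back to itself; pumping y any number of times keeps N in 1 before reading z, and xyⁱz ∈ L(N) for every i ≥ 0.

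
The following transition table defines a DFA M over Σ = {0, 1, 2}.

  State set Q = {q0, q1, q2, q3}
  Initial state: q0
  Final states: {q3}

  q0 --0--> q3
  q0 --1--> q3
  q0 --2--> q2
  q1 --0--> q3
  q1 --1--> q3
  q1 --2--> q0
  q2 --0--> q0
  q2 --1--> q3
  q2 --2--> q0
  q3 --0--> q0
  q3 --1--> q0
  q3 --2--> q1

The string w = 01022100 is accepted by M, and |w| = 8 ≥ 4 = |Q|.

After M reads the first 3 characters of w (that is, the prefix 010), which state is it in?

State sequence: q0 -0-> q3 -1-> q0 -0-> q3

After reading 3 characters, M is in state q3.
(This kind of state-tracing is the core of the pumping-lemma construction: with 4 states, pigeonhole forces a repeat within the first 4 steps.)

q3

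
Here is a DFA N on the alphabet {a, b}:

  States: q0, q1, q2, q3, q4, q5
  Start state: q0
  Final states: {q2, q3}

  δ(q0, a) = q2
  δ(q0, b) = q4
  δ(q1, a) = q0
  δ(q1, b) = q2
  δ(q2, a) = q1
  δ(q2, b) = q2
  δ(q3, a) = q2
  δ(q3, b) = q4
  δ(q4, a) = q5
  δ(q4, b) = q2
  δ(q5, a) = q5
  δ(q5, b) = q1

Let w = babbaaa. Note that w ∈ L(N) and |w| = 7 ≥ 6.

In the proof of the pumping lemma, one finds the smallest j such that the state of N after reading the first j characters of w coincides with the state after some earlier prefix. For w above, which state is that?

State sequence: q0 -b-> q4 -a-> q5 -b-> q1 -b-> q2 -a-> q1 -a-> q0 -a-> q2
First repeat at step 5: q1 was already visited.

The earliest repeat is at step j = 5: N is in q1, which it already visited at step i = 3.
Pumping length from the standard proof: p = 6 (the number of states). The repeated state found above gives |xy| = j ≤ 6 and |y| = j − i ≥ 1.

q1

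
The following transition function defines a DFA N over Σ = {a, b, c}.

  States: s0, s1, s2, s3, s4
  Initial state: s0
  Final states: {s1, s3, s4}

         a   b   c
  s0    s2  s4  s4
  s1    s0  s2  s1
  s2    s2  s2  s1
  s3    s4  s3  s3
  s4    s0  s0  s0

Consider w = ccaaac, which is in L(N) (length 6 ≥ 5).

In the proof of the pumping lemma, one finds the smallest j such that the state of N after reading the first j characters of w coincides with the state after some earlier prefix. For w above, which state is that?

s0

State sequence: s0 -c-> s4 -c-> s0 -a-> s2 -a-> s2 -a-> s2 -c-> s1
First repeat at step 2: s0 was already visited.

The earliest repeat is at step j = 2: N is in s0, which it already visited at step i = 0.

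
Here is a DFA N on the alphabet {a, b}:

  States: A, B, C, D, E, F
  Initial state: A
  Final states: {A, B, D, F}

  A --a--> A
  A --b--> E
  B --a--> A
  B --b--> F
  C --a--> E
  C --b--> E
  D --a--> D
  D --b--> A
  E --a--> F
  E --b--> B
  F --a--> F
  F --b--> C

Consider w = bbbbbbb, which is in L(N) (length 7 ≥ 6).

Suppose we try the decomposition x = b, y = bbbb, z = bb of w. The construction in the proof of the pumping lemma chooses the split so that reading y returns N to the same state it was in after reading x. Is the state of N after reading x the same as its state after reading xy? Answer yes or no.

State sequence: A -b-> E -b-> B -b-> F -b-> C -b-> E

After x (step 1): E. After xy (step 5): E.
They match, so y = bbbb drives N around a cycle from E back to itself; pumping y any number of times keeps N in E before reading z, and xyⁱz ∈ L(N) for every i ≥ 0.

yes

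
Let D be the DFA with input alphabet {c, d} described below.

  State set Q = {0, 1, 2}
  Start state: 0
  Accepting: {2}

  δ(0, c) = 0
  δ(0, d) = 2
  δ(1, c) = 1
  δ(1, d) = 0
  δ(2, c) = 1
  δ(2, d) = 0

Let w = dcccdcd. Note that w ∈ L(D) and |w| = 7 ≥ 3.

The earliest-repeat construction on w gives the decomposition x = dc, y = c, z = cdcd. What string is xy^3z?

xy^3z = dc·c·c·c·cdcd = dcccccdcd.
Reading y = c takes D from 1 back to 1, so after x·y·y·y the machine is still in 1, and z then leads to the accepting state 2. Hence dcccccdcd ∈ L(D).

dcccccdcd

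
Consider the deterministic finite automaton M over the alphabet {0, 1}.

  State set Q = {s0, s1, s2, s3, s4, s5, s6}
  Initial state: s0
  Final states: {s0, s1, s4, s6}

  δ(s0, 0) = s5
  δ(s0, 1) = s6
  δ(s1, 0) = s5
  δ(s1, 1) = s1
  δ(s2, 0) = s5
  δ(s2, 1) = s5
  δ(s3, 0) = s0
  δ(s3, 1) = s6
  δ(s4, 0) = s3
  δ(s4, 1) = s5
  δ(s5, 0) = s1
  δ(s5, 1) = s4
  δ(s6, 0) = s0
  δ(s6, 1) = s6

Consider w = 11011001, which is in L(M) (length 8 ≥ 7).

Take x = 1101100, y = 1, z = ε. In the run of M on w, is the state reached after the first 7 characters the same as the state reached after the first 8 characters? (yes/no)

no

Run of M on the first 8 characters of w = 1 1 0 1 1 0 0 1:
  step 0: s0  (start)
  step 1: s6  (read 1: s0→s6)
  step 2: s6  (read 1: s6→s6)
  step 3: s0  (read 0: s6→s0)
  step 4: s6  (read 1: s0→s6)
  step 5: s6  (read 1: s6→s6)
  step 6: s0  (read 0: s6→s0)
  step 7: s5  (read 0: s0→s5)
  step 8: s4  (read 1: s5→s4)

After x (step 7): s5. After xy (step 8): s4.
They differ (s5 ≠ s4), so y is not a cycle from the state after x; this split is not the one the pumping-lemma construction produces, and pumping y need not keep the string in L(M).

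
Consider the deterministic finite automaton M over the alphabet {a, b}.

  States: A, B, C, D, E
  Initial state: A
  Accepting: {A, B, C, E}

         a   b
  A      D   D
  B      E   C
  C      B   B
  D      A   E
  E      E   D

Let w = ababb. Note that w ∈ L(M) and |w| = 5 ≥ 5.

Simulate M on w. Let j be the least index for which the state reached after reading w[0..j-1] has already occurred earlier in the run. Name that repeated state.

Run of M on w = a b a b b:
  step 0: A  (start)
  step 1: D  (read a: A→D)
  step 2: E  (read b: D→E)
  step 3: E  (read a: E→E)   ← first repeat (E seen earlier)
  step 4: D  (read b: E→D)
  step 5: E  (read b: D→E)

The earliest repeat is at step j = 3: M is in E, which it already visited at step i = 2.

E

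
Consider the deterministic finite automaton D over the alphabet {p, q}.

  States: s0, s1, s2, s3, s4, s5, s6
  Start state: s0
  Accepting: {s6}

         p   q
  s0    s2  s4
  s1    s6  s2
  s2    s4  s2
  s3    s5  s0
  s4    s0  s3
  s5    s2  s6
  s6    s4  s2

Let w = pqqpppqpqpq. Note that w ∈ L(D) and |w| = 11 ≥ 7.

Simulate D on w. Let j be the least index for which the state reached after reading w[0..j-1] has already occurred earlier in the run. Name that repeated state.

s2

State sequence: s0 -p-> s2 -q-> s2 -q-> s2 -p-> s4 -p-> s0 -p-> s2 -q-> s2 -p-> s4 -q-> s3 -p-> s5 -q-> s6
First repeat at step 2: s2 was already visited.

The earliest repeat is at step j = 2: D is in s2, which it already visited at step i = 1.
The DFA has 7 states, so the proof of the pumping lemma guarantees a repeated state among the first 7+1 visited; the segment between the two visits is the pumpable y.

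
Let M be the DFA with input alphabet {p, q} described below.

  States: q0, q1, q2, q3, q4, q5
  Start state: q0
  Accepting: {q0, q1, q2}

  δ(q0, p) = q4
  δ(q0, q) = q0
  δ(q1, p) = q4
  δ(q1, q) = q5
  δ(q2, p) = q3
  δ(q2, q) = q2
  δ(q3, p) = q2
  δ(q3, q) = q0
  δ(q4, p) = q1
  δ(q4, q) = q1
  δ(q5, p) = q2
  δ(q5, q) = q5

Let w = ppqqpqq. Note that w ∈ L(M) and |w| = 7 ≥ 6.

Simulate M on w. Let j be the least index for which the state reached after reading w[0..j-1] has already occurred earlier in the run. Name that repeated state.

Run of M on w = p p q q p q q:
  step 0: q0  (start)
  step 1: q4  (read p: q0→q4)
  step 2: q1  (read p: q4→q1)
  step 3: q5  (read q: q1→q5)
  step 4: q5  (read q: q5→q5)   ← first repeat (q5 seen earlier)
  step 5: q2  (read p: q5→q2)
  step 6: q2  (read q: q2→q2)
  step 7: q2  (read q: q2→q2)

The earliest repeat is at step j = 4: M is in q5, which it already visited at step i = 3.
The DFA has 6 states, so the proof of the pumping lemma guarantees a repeated state among the first 6+1 visited; the segment between the two visits is the pumpable y.

q5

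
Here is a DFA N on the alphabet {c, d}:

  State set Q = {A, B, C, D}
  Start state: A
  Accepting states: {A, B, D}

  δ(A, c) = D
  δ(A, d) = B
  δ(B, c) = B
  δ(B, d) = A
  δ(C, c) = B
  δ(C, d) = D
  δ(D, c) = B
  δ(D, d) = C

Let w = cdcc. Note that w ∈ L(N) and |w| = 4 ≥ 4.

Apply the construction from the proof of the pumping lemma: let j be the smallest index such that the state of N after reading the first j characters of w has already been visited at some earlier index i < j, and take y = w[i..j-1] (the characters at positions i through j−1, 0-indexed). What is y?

Run of N on w = c d c c:
  step 0: A  (start)
  step 1: D  (read c: A→D)
  step 2: C  (read d: D→C)
  step 3: B  (read c: C→B)
  step 4: B  (read c: B→B)   ← first repeat (B seen earlier)

So i = 3, j = 4, giving x = w[0:3] = cdc, y = w[3:4] = c, z = w[4:4] = ε.
Check: |xy| = 4 ≤ 4 and |y| = 1 ≥ 1. Reading y takes N from B back to B, so every xyⁱz is accepted.

c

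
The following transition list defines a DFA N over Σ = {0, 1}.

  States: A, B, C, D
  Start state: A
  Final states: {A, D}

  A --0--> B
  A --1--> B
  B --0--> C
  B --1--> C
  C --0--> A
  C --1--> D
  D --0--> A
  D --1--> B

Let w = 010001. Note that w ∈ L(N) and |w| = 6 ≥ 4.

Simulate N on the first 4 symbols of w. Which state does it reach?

B

Run of N on the first 4 characters of w = 0 1 0 0:
  step 0: A  (start)
  step 1: B  (read 0: A→B)
  step 2: C  (read 1: B→C)
  step 3: A  (read 0: C→A)
  step 4: B  (read 0: A→B)

After reading 4 characters, N is in state B.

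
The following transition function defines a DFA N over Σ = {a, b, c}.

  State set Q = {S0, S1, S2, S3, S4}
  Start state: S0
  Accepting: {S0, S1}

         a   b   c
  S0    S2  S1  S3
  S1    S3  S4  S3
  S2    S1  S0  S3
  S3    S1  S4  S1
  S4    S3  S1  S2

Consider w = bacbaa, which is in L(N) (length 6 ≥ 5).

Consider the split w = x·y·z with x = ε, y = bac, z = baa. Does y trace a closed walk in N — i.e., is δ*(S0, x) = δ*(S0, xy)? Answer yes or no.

Run of N on the first 3 characters of w = b a c:
  step 0: S0  (start)
  step 1: S1  (read b: S0→S1)
  step 2: S3  (read a: S1→S3)
  step 3: S1  (read c: S3→S1)

After x (step 0): S0. After xy (step 3): S1.
They differ (S0 ≠ S1), so y is not a cycle from the state after x; this split is not the one the pumping-lemma construction produces, and pumping y need not keep the string in L(N).

no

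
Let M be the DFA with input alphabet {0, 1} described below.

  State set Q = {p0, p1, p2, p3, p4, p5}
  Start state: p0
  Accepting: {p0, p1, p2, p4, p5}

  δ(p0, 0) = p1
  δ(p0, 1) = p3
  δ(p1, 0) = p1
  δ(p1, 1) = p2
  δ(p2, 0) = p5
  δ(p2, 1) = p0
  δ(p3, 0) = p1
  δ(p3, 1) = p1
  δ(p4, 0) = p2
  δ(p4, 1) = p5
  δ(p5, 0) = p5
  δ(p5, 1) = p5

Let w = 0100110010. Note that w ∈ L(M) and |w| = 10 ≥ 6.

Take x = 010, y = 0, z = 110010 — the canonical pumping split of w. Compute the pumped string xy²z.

01000110010

xy^2z = 010·0·0·110010 = 01000110010.
Reading y = 0 takes M from p5 back to p5, so after x·y·y the machine is still in p5, and z then leads to the accepting state p5. Hence 01000110010 ∈ L(M).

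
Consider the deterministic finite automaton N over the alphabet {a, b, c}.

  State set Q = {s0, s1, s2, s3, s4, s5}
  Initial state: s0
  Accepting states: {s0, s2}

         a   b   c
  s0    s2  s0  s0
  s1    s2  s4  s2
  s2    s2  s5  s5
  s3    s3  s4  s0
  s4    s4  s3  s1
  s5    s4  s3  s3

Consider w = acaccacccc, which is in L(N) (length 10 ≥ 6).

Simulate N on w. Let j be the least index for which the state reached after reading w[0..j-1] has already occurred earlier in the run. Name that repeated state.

Run of N on w = a c a c c a c c c c:
  step 0: s0  (start)
  step 1: s2  (read a: s0→s2)
  step 2: s5  (read c: s2→s5)
  step 3: s4  (read a: s5→s4)
  step 4: s1  (read c: s4→s1)
  step 5: s2  (read c: s1→s2)   ← first repeat (s2 seen earlier)
  step 6: s2  (read a: s2→s2)
  step 7: s5  (read c: s2→s5)
  step 8: s3  (read c: s5→s3)
  step 9: s0  (read c: s3→s0)
  step 10: s0  (read c: s0→s0)

The earliest repeat is at step j = 5: N is in s2, which it already visited at step i = 1.
The DFA has 6 states, so the proof of the pumping lemma guarantees a repeated state among the first 6+1 visited; the segment between the two visits is the pumpable y.

s2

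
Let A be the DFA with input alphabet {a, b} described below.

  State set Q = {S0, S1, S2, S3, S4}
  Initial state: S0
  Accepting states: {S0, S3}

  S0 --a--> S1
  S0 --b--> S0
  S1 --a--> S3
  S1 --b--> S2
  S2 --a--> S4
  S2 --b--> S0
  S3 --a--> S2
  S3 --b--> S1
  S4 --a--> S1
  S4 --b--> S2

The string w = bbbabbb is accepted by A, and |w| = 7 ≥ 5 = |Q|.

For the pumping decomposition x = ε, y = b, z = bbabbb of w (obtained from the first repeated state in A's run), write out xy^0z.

bbabbb

xy⁰z = xz = ε·bbabbb = bbabbb.
Reading y = b takes A from S0 back to S0, so after x the machine is still in S0, and z then leads to the accepting state S0. Hence bbabbb ∈ L(A).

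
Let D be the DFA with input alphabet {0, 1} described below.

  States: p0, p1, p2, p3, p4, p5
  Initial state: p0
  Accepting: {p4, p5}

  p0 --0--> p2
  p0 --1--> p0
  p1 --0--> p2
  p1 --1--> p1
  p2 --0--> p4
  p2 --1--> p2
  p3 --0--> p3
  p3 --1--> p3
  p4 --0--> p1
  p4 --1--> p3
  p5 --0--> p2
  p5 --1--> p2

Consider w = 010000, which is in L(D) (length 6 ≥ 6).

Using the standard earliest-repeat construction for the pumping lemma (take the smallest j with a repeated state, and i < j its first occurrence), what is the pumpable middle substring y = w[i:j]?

State sequence: p0 -0-> p2 -1-> p2 -0-> p4 -0-> p1 -0-> p2 -0-> p4
First repeat at step 2: p2 was already visited.

So i = 1, j = 2, giving x = w[0:1] = 0, y = w[1:2] = 1, z = w[2:6] = 0000.
Check: |xy| = 2 ≤ 6 and |y| = 1 ≥ 1. Reading y takes D from p2 back to p2, so every xyⁱz is accepted.
With |Q| = 6, pigeonhole forces a state repeat no later than step 6; the substring read between the first and second visits to that state can be pumped.

1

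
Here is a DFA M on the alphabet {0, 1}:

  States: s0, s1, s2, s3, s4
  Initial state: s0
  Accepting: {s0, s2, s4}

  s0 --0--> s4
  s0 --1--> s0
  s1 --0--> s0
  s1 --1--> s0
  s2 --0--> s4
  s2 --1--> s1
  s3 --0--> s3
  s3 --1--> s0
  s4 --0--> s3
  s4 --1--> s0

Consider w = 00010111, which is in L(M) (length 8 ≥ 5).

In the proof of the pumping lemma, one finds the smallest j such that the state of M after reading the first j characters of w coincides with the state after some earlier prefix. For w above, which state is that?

s3

State sequence: s0 -0-> s4 -0-> s3 -0-> s3 -1-> s0 -0-> s4 -1-> s0 -1-> s0 -1-> s0
First repeat at step 3: s3 was already visited.

The earliest repeat is at step j = 3: M is in s3, which it already visited at step i = 2.
Since M has 5 states, any run of length ≥ 5 visits 5+1 states, so by pigeonhole some state repeats within the first 5 steps — that repeat gives the pumpable loop.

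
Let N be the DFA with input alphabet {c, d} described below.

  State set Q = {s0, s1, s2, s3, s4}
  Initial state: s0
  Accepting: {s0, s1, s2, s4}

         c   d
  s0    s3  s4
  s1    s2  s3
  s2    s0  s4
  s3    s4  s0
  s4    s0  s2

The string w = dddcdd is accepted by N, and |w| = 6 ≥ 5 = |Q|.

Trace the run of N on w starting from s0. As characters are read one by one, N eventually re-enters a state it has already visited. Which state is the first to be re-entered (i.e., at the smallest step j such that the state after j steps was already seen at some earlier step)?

Run of N on w = d d d c d d:
  step 0: s0  (start)
  step 1: s4  (read d: s0→s4)
  step 2: s2  (read d: s4→s2)
  step 3: s4  (read d: s2→s4)   ← first repeat (s4 seen earlier)
  step 4: s0  (read c: s4→s0)
  step 5: s4  (read d: s0→s4)
  step 6: s2  (read d: s4→s2)

The earliest repeat is at step j = 3: N is in s4, which it already visited at step i = 1.
The DFA has 5 states, so the proof of the pumping lemma guarantees a repeated state among the first 5+1 visited; the segment between the two visits is the pumpable y.

s4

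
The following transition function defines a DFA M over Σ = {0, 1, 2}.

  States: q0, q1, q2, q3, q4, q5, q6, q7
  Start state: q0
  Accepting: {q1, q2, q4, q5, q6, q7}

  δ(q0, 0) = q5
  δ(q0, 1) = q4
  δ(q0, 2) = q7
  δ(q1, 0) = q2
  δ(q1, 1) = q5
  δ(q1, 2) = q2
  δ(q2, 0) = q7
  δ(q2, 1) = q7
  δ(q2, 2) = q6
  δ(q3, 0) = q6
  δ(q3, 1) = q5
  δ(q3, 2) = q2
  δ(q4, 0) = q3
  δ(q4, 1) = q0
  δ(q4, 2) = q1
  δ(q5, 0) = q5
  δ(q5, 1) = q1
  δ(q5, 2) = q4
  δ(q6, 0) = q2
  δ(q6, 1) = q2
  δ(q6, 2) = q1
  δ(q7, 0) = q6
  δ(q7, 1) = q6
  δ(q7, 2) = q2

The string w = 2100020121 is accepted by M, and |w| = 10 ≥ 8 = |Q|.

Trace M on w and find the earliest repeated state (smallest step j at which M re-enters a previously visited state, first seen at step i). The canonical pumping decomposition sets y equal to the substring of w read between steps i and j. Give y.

100

Run of M on w = 2 1 0 0 0 2 0 1 2 1:
  step 0: q0  (start)
  step 1: q7  (read 2: q0→q7)
  step 2: q6  (read 1: q7→q6)
  step 3: q2  (read 0: q6→q2)
  step 4: q7  (read 0: q2→q7)   ← first repeat (q7 seen earlier)
  step 5: q6  (read 0: q7→q6)
  step 6: q1  (read 2: q6→q1)
  step 7: q2  (read 0: q1→q2)
  step 8: q7  (read 1: q2→q7)
  step 9: q2  (read 2: q7→q2)
  step 10: q7  (read 1: q2→q7)

So i = 1, j = 4, giving x = w[0:1] = 2, y = w[1:4] = 100, z = w[4:10] = 020121.
Check: |xy| = 4 ≤ 8 and |y| = 3 ≥ 1. Reading y takes M from q7 back to q7, so every xyⁱz is accepted.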